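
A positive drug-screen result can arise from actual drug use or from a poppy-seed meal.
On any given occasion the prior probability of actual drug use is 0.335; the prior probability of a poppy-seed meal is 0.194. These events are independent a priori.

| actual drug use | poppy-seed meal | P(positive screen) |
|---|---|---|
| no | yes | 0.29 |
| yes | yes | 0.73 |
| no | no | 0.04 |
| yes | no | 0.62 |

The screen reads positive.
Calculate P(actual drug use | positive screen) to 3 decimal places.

P(actual drug use | positive screen) ≈ 0.785

For the numerator, keep only actual drug use=true terms: 0.167406 + 0.047443 = 0.214849
The normalizing constant is 0.04*0.665*0.806 + 0.29*0.665*0.194 + 0.62*0.335*0.806 + 0.73*0.335*0.194 = 0.273702
Posterior = 0.214849 / 0.273702 ≈ 0.785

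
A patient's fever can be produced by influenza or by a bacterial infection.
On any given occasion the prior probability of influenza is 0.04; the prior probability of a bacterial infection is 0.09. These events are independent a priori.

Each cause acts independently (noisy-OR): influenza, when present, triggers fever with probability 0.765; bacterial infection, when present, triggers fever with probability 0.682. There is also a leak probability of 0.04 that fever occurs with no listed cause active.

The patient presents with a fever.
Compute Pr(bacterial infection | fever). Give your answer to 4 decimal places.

Pr(bacterial infection | fever) ≈ 0.5009

Under noisy-OR, P(fever | causes) = 1 − (1−0.04)·∏(1−qᵢ) over the active causes.
P(fever) = 0.04·0.96·0.91 + 0.69472·0.96·0.09 + 0.7744·0.04·0.91 + 0.928259·0.04·0.09 = 0.034944 + 0.060024 + 0.028188 + 0.003342 = 0.126498
The bacterial infection-present share is 0.060024 + 0.003342 = 0.063366.
P(bacterial infection | fever) = 0.063366 / 0.126498 ≈ 0.5009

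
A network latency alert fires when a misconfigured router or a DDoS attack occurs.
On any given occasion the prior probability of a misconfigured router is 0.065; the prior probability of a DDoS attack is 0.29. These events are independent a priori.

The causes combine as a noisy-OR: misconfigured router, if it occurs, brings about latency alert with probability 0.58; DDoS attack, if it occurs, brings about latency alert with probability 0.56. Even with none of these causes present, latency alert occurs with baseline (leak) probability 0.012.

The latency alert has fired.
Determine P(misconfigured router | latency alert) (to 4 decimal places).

P(misconfigured router | latency alert) ≈ 0.2082

Under noisy-OR, P(latency alert | causes) = 1 − (1−0.012)·∏(1−qᵢ) over the active causes.
P(latency alert) = 0.012*0.935*0.71 + 0.56528*0.935*0.29 + 0.58504*0.065*0.71 + 0.817418*0.065*0.29 = 0.007966 + 0.153276 + 0.027000 + 0.015408 = 0.203650
The misconfigured router-present share is 0.027000 + 0.015408 = 0.042408.
So P(misconfigured router | latency alert) = 0.042408/0.203650 ≈ 0.2082.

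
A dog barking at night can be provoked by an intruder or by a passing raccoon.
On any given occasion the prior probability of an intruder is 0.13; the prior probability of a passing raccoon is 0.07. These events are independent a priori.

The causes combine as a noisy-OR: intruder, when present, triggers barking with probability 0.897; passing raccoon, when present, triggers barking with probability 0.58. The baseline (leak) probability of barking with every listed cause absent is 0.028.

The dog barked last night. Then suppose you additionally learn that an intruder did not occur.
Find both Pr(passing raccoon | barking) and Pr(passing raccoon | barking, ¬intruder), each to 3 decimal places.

Under noisy-OR, P(barking | causes) = 1 − (1−0.028)·∏(1−qᵢ) over the active causes.
P(barking) = 0.028·0.87·0.93 + 0.59176·0.87·0.07 + 0.899884·0.13·0.93 + 0.957951·0.13·0.07 = 0.022655 + 0.036038 + 0.108796 + 0.008717 = 0.176206
Of this, 0.044755 comes from 0.036038 + 0.008717 (the passing raccoon=true cases).
P(passing raccoon | barking) = 0.044755 / 0.176206 ≈ 0.254

Now condition on the additional information:
P(barking | ¬intruder) = 0.028·0.93 + 0.59176·0.07 = 0.026040 + 0.041423 = 0.067463
Restricting to configurations with passing raccoon present: 0.59176·0.07 = 0.041423.
P(passing raccoon | barking, ¬intruder) = 0.041423 / 0.067463 ≈ 0.614
With intruder excluded, passing raccoon must carry more of the explanatory weight for the barking.

Pr(passing raccoon | barking) ≈ 0.254; Pr(passing raccoon | barking, ¬intruder) ≈ 0.614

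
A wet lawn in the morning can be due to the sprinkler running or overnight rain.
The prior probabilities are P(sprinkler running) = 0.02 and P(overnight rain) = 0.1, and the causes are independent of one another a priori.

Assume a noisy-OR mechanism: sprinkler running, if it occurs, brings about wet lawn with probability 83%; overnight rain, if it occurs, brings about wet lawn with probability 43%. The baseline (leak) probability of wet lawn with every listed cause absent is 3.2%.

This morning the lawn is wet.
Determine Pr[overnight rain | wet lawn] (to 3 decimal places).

Pr[overnight rain | wet lawn] ≈ 0.514

Under noisy-OR, P(wet lawn | causes) = 1 − (1−0.032)·∏(1−qᵢ) over the active causes.
By total probability over the 4 (sprinkler running, overnight rain) configurations:
  P(wet lawn) = 0.032*0.98*0.9 + 0.44824*0.98*0.1 + 0.83544*0.02*0.9 + 0.906201*0.02*0.1
        = 0.028224 + 0.043928 + 0.015038 + 0.001812 = 0.089002
Keeping only the overnight rain-present terms gives 0.045740, so
  P(overnight rain | wet lawn) = 0.045740 / 0.089002 ≈ 0.514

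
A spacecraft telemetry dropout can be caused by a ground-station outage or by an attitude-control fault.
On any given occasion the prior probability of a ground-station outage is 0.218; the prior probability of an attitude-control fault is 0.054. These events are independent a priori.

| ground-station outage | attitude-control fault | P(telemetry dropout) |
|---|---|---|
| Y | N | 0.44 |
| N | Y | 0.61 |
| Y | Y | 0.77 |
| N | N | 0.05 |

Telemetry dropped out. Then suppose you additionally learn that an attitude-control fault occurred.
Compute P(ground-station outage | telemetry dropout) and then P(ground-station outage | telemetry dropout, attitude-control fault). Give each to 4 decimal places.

P(telemetry dropout) = 0.05·0.782·0.946 + 0.61·0.782·0.054 + 0.44·0.218·0.946 + 0.77·0.218·0.054 = 0.036989 + 0.025759 + 0.090740 + 0.009064 = 0.162552
The ground-station outage-present share is 0.090740 + 0.009064 = 0.099804.
Hence the posterior is 0.099804/0.162552 ≈ 0.6140.

Now condition on the additional information:
For the numerator, keep only ground-station outage=true terms: 0.77·0.218 = 0.167860
The normalizing constant is 0.61·0.782 + 0.77·0.218 = 0.644880
P(ground-station outage | telemetry dropout, attitude-control fault) = 0.167860/0.644880 ≈ 0.2603
Conditioning on attitude-control fault lowers the posterior on ground-station outage: the classic explaining-away effect in a common-effect structure.

P(ground-station outage | telemetry dropout) ≈ 0.6140; P(ground-station outage | telemetry dropout, attitude-control fault) ≈ 0.2603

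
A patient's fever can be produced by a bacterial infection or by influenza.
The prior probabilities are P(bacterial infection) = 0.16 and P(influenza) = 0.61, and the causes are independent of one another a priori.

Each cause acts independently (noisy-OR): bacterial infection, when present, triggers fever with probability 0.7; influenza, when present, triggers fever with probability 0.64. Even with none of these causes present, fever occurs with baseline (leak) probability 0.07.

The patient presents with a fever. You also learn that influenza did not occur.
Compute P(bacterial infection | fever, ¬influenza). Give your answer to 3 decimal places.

Under noisy-OR, P(fever | causes) = 1 − (1−0.07)·∏(1−qᵢ) over the active causes.
Sum P(fever|·) weighted by the priors over both values of bacterial infection:
  P(fever | ¬influenza) = 0.07×0.84 + 0.721×0.16
        = 0.058800 + 0.115360 = 0.174160
Keeping only the bacterial infection-present terms gives 0.115360, so
  P(bacterial infection | fever, ¬influenza) = 0.115360 / 0.174160 ≈ 0.662

P(bacterial infection | fever, ¬influenza) ≈ 0.662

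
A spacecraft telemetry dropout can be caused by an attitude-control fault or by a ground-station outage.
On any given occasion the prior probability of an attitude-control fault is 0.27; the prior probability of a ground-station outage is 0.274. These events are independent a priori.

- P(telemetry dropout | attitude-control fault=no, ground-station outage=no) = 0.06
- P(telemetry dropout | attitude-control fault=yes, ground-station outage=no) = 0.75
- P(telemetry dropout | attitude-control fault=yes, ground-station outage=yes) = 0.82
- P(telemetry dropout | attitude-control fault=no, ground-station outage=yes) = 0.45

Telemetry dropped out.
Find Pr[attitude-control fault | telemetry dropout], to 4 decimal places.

Numerator (weight on configurations with attitude-control fault): 0.147015 + 0.060664 = 0.207679
The normalizing constant is 0.06*0.73*0.726 + 0.45*0.73*0.274 + 0.75*0.27*0.726 + 0.82*0.27*0.274 = 0.329487
P(attitude-control fault | telemetry dropout) = 0.207679/0.329487 ≈ 0.6303

Pr[attitude-control fault | telemetry dropout] ≈ 0.6303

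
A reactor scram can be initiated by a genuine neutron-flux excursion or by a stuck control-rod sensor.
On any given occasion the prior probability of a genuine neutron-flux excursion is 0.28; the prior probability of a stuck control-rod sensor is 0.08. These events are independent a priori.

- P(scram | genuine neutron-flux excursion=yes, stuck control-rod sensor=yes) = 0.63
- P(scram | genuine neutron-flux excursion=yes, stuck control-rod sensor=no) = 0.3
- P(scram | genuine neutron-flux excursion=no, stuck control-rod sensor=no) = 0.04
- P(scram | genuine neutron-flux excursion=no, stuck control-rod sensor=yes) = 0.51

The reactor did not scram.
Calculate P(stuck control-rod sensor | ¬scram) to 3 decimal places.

Weight on stuck control-rod sensor=true, given the evidence: 0.028224 + 0.008288 = 0.036512
Denominator P(¬scram): 0.96*0.72*0.92 + 0.49*0.72*0.08 + 0.7*0.28*0.92 + 0.37*0.28*0.08 = 0.852736
Posterior = 0.036512 / 0.852736 ≈ 0.043

P(stuck control-rod sensor | ¬scram) ≈ 0.043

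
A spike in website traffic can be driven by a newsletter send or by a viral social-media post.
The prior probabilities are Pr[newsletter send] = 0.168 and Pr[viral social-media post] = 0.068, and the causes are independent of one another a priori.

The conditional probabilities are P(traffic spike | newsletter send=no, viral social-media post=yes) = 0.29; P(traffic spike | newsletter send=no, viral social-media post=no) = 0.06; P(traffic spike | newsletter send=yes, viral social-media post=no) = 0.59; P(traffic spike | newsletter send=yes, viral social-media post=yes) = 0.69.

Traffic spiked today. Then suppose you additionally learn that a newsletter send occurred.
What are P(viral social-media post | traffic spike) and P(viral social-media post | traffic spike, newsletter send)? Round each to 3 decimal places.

P(viral social-media post | traffic spike) ≈ 0.149; P(viral social-media post | traffic spike, newsletter send) ≈ 0.079

P(traffic spike) = 0.06×0.832×0.932 + 0.29×0.832×0.068 + 0.59×0.168×0.932 + 0.69×0.168×0.068 = 0.046525 + 0.016407 + 0.092380 + 0.007883 = 0.163195
The viral social-media post-present share is 0.016407 + 0.007883 = 0.024290.
So P(viral social-media post | traffic spike) = 0.024290/0.163195 ≈ 0.149.

Now also conditioning on newsletter send=true:
P(traffic spike | newsletter send) = 0.59*0.932 + 0.69*0.068 = 0.549880 + 0.046920 = 0.596800
Restricting to configurations with viral social-media post present: 0.69*0.068 = 0.046920.
So P(viral social-media post | traffic spike, newsletter send) = 0.046920/0.596800 ≈ 0.079.
— newsletter send explains away the evidence for viral social-media post.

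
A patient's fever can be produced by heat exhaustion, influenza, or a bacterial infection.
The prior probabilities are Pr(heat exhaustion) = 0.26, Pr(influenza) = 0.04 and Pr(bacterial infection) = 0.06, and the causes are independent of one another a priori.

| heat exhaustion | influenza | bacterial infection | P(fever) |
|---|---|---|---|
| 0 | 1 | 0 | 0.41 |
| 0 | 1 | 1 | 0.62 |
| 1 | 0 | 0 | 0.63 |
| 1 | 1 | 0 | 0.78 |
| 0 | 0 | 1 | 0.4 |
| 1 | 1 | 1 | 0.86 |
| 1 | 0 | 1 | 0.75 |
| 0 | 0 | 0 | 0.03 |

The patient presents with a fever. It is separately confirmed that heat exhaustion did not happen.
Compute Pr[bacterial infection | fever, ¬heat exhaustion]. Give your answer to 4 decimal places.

Enumerate the 4 (influenza, bacterial infection) configurations and weight by the priors:
  P(fever | ¬heat exhaustion) = 0.03·0.96·0.94 + 0.4·0.96·0.06 + 0.41·0.04·0.94 + 0.62·0.04·0.06
        = 0.027072 + 0.023040 + 0.015416 + 0.001488 = 0.067016
The terms with bacterial infection present sum to 0.024528, so
  P(bacterial infection | fever, ¬heat exhaustion) = 0.024528 / 0.067016 ≈ 0.3660

Pr[bacterial infection | fever, ¬heat exhaustion] ≈ 0.3660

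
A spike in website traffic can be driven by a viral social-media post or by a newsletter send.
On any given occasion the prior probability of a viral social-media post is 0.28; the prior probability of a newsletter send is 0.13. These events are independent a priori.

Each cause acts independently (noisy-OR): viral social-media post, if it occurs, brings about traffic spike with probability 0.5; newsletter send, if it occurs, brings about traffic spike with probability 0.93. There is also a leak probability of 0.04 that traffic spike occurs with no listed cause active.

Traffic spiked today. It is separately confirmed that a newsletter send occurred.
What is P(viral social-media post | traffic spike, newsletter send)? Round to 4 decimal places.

Under noisy-OR, P(traffic spike | causes) = 1 − (1−0.04)·∏(1−qᵢ) over the active causes.
P(traffic spike | newsletter send) = 0.9328*0.72 + 0.9664*0.28 = 0.671616 + 0.270592 = 0.942208
Restricting to configurations with viral social-media post present: 0.9664*0.28 = 0.270592.
So P(viral social-media post | traffic spike, newsletter send) = 0.270592/0.942208 ≈ 0.2872.

P(viral social-media post | traffic spike, newsletter send) ≈ 0.2872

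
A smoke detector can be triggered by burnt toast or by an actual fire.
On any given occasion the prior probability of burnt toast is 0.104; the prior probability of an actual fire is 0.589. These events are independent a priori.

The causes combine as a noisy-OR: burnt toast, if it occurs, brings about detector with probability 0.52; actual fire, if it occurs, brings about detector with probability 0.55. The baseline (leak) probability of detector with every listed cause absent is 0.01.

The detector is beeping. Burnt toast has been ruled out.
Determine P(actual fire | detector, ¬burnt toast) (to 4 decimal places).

Under noisy-OR, P(detector | causes) = 1 − (1−0.01)·∏(1−qᵢ) over the active causes.
Numerator (weight on configurations with actual fire): 0.5545×0.589 = 0.326600
Denominator P(detector | ¬burnt toast): 0.01×0.411 + 0.5545×0.589 = 0.330710
Posterior = 0.326600 / 0.330710 ≈ 0.9876

P(actual fire | detector, ¬burnt toast) ≈ 0.9876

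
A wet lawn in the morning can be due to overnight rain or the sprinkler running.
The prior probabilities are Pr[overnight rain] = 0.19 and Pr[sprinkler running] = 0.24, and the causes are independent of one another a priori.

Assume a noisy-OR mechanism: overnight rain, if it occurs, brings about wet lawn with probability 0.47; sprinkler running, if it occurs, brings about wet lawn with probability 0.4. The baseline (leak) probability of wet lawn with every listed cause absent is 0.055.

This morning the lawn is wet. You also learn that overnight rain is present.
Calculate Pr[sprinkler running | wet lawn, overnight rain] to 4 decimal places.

Under noisy-OR, P(wet lawn | causes) = 1 − (1−0.055)·∏(1−qᵢ) over the active causes.
For the numerator, keep only sprinkler running=true terms: 0.69949×0.24 = 0.167878
Denominator P(wet lawn | overnight rain): 0.49915×0.76 + 0.69949×0.24 = 0.547232
Posterior = 0.167878 / 0.547232 ≈ 0.3068

Pr[sprinkler running | wet lawn, overnight rain] ≈ 0.3068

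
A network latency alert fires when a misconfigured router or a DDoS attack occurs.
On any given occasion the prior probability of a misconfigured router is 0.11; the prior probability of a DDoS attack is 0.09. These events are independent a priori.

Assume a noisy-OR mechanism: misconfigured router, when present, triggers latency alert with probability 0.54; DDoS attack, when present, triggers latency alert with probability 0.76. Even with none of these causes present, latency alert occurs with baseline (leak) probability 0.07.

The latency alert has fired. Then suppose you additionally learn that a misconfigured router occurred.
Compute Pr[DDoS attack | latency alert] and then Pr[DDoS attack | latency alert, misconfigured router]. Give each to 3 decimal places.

Under noisy-OR, P(latency alert | causes) = 1 − (1−0.07)·∏(1−qᵢ) over the active causes.
P(latency alert) = 0.07·0.89·0.91 + 0.7768·0.89·0.09 + 0.5722·0.11·0.91 + 0.897328·0.11·0.09 = 0.056693 + 0.062222 + 0.057277 + 0.008884 = 0.185076
Of this, 0.071106 comes from 0.062222 + 0.008884 (the DDoS attack=true cases).
P(DDoS attack | latency alert) = 0.071106 / 0.185076 ≈ 0.384

With the extra evidence:
P(latency alert | misconfigured router) = 0.5722·0.91 + 0.897328·0.09 = 0.520702 + 0.080760 = 0.601462
Restricting to configurations with DDoS attack present: 0.897328·0.09 = 0.080760.
P(DDoS attack | latency alert, misconfigured router) = 0.080760 / 0.601462 ≈ 0.134
— misconfigured router explains away the evidence for DDoS attack.

Pr[DDoS attack | latency alert] ≈ 0.384; Pr[DDoS attack | latency alert, misconfigured router] ≈ 0.134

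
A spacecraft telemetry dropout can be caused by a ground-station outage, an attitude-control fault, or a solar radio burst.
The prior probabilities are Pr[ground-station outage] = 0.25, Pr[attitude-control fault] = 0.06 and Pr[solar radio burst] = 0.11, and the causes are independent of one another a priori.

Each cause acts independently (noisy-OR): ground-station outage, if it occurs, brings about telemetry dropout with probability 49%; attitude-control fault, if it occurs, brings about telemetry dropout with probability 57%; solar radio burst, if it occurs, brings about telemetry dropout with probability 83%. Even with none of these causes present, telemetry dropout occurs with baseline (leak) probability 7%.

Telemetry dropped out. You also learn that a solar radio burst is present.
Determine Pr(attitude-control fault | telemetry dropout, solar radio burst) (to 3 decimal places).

Under noisy-OR, P(telemetry dropout | causes) = 1 − (1−0.07)·∏(1−qᵢ) over the active causes.
Enumerate the 4 (ground-station outage, attitude-control fault) configurations and weight by the priors:
  P(telemetry dropout | solar radio burst) = 0.8419*0.75*0.94 + 0.932017*0.75*0.06 + 0.919369*0.25*0.94 + 0.965329*0.25*0.06
        = 0.593539 + 0.041941 + 0.216052 + 0.014480 = 0.866012
Configurations with attitude-control fault contribute 0.056421, so
  P(attitude-control fault | telemetry dropout, solar radio burst) = 0.056421 / 0.866012 ≈ 0.065

Pr(attitude-control fault | telemetry dropout, solar radio burst) ≈ 0.065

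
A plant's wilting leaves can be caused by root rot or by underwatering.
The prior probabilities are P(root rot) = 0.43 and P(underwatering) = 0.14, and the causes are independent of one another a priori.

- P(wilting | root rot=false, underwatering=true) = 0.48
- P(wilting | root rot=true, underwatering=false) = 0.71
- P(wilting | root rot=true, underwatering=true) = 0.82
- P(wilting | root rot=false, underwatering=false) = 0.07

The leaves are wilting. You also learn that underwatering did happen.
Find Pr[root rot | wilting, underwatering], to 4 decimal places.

Pr[root rot | wilting, underwatering] ≈ 0.5631

Numerator (weight on configurations with root rot): 0.82·0.43 = 0.352600
Normalizer over all consistent configurations: 0.48·0.57 + 0.82·0.43 = 0.626200
P(root rot | wilting, underwatering) = 0.352600/0.626200 ≈ 0.5631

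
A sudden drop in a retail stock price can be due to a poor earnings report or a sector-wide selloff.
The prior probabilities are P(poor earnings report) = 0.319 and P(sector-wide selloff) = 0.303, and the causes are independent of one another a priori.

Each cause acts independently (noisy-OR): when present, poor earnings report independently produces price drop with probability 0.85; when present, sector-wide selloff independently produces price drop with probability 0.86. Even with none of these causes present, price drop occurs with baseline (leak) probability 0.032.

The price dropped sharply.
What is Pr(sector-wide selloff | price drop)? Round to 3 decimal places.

Pr(sector-wide selloff | price drop) ≈ 0.571

Under noisy-OR, P(price drop | causes) = 1 − (1−0.032)·∏(1−qᵢ) over the active causes.
P(price drop) = 0.032·0.681·0.697 + 0.86448·0.681·0.303 + 0.8548·0.319·0.697 + 0.979672·0.319·0.303 = 0.015189 + 0.178379 + 0.190059 + 0.094692 = 0.478319
The sector-wide selloff-present share is 0.178379 + 0.094692 = 0.273071.
Hence the posterior is 0.273071/0.478319 ≈ 0.571.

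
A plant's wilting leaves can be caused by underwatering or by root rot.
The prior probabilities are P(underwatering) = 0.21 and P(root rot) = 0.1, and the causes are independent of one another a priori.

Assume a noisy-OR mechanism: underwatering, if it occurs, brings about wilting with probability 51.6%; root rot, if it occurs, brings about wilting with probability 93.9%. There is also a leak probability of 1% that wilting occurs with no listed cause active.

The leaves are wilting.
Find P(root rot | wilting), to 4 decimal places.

Under noisy-OR, P(wilting | causes) = 1 − (1−0.01)·∏(1−qᵢ) over the active causes.
Sum P(wilting|·) weighted by the priors over the 4 (underwatering, root rot) configurations:
  P(wilting) = 0.01*0.79*0.9 + 0.93961*0.79*0.1 + 0.52084*0.21*0.9 + 0.970771*0.21*0.1
        = 0.007110 + 0.074229 + 0.098439 + 0.020386 = 0.200164
Configurations with root rot contribute 0.094615, so
  P(root rot | wilting) = 0.094615 / 0.200164 ≈ 0.4727

P(root rot | wilting) ≈ 0.4727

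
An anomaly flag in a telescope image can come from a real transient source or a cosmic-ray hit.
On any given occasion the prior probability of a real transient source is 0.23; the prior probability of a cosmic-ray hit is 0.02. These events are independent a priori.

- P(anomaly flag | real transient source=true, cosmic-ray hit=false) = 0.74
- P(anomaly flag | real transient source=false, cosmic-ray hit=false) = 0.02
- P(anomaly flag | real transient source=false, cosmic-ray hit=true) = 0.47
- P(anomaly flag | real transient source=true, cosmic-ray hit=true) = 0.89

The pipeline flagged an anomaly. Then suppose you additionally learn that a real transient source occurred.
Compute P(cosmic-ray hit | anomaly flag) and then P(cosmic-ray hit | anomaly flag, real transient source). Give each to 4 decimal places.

P(cosmic-ray hit | anomaly flag) ≈ 0.0586; P(cosmic-ray hit | anomaly flag, real transient source) ≈ 0.0240

By total probability over the 4 (real transient source, cosmic-ray hit) configurations:
  P(anomaly flag) = 0.02*0.77*0.98 + 0.47*0.77*0.02 + 0.74*0.23*0.98 + 0.89*0.23*0.02
        = 0.015092 + 0.007238 + 0.166796 + 0.004094 = 0.193220
Configurations with cosmic-ray hit contribute 0.011332, so
  P(cosmic-ray hit | anomaly flag) = 0.011332 / 0.193220 ≈ 0.0586

With the extra evidence:
P(anomaly flag | real transient source) = 0.74×0.98 + 0.89×0.02 = 0.725200 + 0.017800 = 0.743000
Of this, 0.017800 comes from 0.89×0.02 (the cosmic-ray hit=true cases).
Hence the posterior is 0.017800/0.743000 ≈ 0.0240.
The drop from 0.0586 to 0.0240 is the explaining-away (discounting) effect.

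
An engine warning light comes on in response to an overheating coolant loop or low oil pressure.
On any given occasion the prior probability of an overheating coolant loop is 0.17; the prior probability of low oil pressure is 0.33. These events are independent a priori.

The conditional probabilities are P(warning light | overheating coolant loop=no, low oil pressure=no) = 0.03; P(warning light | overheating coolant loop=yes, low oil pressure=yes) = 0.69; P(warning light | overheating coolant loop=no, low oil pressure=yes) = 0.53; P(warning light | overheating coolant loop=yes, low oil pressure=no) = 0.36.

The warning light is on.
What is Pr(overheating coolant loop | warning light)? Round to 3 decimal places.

Pr(overheating coolant loop | warning light) ≈ 0.330

Enumerate the 4 (overheating coolant loop, low oil pressure) configurations and weight by the priors:
  P(warning light) = 0.03*0.83*0.67 + 0.53*0.83*0.33 + 0.36*0.17*0.67 + 0.69*0.17*0.33
        = 0.016683 + 0.145167 + 0.041004 + 0.038709 = 0.241563
Configurations with overheating coolant loop contribute 0.079713, so
  P(overheating coolant loop | warning light) = 0.079713 / 0.241563 ≈ 0.330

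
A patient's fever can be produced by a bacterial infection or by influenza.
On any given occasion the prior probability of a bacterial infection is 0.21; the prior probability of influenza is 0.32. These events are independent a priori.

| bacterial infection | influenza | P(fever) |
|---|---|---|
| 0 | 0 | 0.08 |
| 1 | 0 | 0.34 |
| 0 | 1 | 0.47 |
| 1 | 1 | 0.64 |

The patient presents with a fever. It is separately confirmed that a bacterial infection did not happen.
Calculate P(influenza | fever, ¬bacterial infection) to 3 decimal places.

P(fever | ¬bacterial infection) = 0.08·0.68 + 0.47·0.32 = 0.054400 + 0.150400 = 0.204800
The influenza-present share is 0.47·0.32 = 0.150400.
P(influenza | fever, ¬bacterial infection) = 0.150400 / 0.204800 ≈ 0.734

P(influenza | fever, ¬bacterial infection) ≈ 0.734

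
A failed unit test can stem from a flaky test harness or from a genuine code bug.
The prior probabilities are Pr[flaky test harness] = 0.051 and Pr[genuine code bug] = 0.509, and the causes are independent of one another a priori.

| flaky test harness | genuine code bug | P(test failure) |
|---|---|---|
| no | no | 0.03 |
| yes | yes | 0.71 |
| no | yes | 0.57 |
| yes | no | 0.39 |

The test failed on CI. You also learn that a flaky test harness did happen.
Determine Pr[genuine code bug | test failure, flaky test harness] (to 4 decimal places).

By total probability over both values of genuine code bug:
  P(test failure | flaky test harness) = 0.39*0.491 + 0.71*0.509
        = 0.191490 + 0.361390 = 0.552880
Keeping only the genuine code bug-present terms gives 0.361390, so
  P(genuine code bug | test failure, flaky test harness) = 0.361390 / 0.552880 ≈ 0.6536

Pr[genuine code bug | test failure, flaky test harness] ≈ 0.6536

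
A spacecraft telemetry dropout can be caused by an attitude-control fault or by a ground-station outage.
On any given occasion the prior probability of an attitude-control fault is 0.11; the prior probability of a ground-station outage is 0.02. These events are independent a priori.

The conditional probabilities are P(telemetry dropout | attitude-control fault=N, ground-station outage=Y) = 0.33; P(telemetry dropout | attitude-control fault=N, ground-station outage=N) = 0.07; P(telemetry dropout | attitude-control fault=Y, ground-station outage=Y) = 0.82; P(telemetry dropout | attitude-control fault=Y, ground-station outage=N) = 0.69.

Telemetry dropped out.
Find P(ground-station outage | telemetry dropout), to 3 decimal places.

Numerator (weight on configurations with ground-station outage): 0.005874 + 0.001804 = 0.007678
Denominator P(telemetry dropout): 0.07×0.89×0.98 + 0.33×0.89×0.02 + 0.69×0.11×0.98 + 0.82×0.11×0.02 = 0.143114
Posterior = 0.007678 / 0.143114 ≈ 0.054

P(ground-station outage | telemetry dropout) ≈ 0.054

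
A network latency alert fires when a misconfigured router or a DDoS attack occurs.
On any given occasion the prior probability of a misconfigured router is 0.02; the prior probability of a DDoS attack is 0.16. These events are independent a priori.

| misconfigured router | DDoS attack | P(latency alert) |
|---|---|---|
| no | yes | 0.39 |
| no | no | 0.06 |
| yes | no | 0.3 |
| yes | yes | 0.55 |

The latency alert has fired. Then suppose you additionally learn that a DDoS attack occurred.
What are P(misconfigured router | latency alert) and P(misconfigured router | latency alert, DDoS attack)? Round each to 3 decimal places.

P(misconfigured router | latency alert) ≈ 0.058; P(misconfigured router | latency alert, DDoS attack) ≈ 0.028

Sum P(latency alert|·) weighted by the priors over the 4 (misconfigured router, DDoS attack) configurations:
  P(latency alert) = 0.06×0.98×0.84 + 0.39×0.98×0.16 + 0.3×0.02×0.84 + 0.55×0.02×0.16
        = 0.049392 + 0.061152 + 0.005040 + 0.001760 = 0.117344
The terms with misconfigured router present sum to 0.006800, so
  P(misconfigured router | latency alert) = 0.006800 / 0.117344 ≈ 0.058

Now condition on the additional information:
P(latency alert | DDoS attack) = 0.39*0.98 + 0.55*0.02 = 0.382200 + 0.011000 = 0.393200
The misconfigured router-present share is 0.55*0.02 = 0.011000.
P(misconfigured router | latency alert, DDoS attack) = 0.011000 / 0.393200 ≈ 0.028
This is intercausal reasoning (explaining away): once DDoS attack accounts for the latency alert, misconfigured router becomes less likely.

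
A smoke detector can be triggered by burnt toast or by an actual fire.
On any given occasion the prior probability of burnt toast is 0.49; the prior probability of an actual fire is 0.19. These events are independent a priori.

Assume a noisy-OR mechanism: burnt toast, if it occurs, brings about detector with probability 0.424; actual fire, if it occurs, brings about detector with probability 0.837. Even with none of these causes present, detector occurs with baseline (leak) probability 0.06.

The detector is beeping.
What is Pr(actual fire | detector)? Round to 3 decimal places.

Under noisy-OR, P(detector | causes) = 1 − (1−0.06)·∏(1−qᵢ) over the active causes.
Numerator (weight on configurations with actual fire): 0.082053 + 0.084883 = 0.166936
Normalizer over all consistent configurations: 0.06×0.51×0.81 + 0.84678×0.51×0.19 + 0.45856×0.49×0.81 + 0.911745×0.49×0.19 = 0.373724
P(actual fire | detector) = 0.166936/0.373724 ≈ 0.447

Pr(actual fire | detector) ≈ 0.447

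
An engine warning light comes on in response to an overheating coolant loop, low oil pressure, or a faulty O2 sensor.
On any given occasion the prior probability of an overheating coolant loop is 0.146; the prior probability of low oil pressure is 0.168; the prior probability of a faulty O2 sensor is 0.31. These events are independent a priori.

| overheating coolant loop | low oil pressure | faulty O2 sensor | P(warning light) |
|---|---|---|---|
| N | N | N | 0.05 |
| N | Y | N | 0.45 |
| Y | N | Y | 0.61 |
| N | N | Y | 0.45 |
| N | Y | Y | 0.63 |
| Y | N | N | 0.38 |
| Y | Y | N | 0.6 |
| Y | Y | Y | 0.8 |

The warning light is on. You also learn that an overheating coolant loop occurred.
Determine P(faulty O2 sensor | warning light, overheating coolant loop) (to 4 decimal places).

Enumerate the 4 (low oil pressure, faulty O2 sensor) configurations and weight by the priors:
  P(warning light | overheating coolant loop) = 0.38×0.832×0.69 + 0.61×0.832×0.31 + 0.6×0.168×0.69 + 0.8×0.168×0.31
        = 0.218150 + 0.157331 + 0.069552 + 0.041664 = 0.486697
Keeping only the faulty O2 sensor-present terms gives 0.198995, so
  P(faulty O2 sensor | warning light, overheating coolant loop) = 0.198995 / 0.486697 ≈ 0.4089

P(faulty O2 sensor | warning light, overheating coolant loop) ≈ 0.4089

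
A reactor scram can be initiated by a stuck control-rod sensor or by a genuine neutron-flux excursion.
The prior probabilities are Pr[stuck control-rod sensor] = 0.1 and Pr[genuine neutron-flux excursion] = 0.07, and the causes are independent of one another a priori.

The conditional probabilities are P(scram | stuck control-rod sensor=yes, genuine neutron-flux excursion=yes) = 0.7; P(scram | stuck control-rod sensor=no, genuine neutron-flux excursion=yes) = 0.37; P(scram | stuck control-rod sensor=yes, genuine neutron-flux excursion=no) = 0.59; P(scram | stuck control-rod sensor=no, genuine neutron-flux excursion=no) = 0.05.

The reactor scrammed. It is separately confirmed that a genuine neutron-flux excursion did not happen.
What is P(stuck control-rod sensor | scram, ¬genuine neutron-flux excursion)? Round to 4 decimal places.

By total probability over both values of stuck control-rod sensor:
  P(scram | ¬genuine neutron-flux excursion) = 0.05·0.9 + 0.59·0.1
        = 0.045000 + 0.059000 = 0.104000
The terms with stuck control-rod sensor present sum to 0.059000, so
  P(stuck control-rod sensor | scram, ¬genuine neutron-flux excursion) = 0.059000 / 0.104000 ≈ 0.5673

P(stuck control-rod sensor | scram, ¬genuine neutron-flux excursion) ≈ 0.5673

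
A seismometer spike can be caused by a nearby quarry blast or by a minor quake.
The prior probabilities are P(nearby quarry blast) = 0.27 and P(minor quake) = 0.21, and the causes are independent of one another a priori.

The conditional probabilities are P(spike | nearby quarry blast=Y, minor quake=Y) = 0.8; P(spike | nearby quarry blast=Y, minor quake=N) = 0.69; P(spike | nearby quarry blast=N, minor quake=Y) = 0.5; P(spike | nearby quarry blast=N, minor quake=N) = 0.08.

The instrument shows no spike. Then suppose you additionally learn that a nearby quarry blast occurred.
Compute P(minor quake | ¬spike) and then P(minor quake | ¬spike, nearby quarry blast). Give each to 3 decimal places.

P(minor quake | ¬spike) ≈ 0.129; P(minor quake | ¬spike, nearby quarry blast) ≈ 0.146

Sum P(¬spike|·) weighted by the priors over the 4 (nearby quarry blast, minor quake) configurations:
  P(¬spike) = 0.92×0.73×0.79 + 0.5×0.73×0.21 + 0.31×0.27×0.79 + 0.2×0.27×0.21
        = 0.530564 + 0.076650 + 0.066123 + 0.011340 = 0.684677
Keeping only the minor quake-present terms gives 0.087990, so
  P(minor quake | ¬spike) = 0.087990 / 0.684677 ≈ 0.129

Now also conditioning on nearby quarry blast=true:
By total probability over both values of minor quake:
  P(¬spike | nearby quarry blast) = 0.31×0.79 + 0.2×0.21
        = 0.244900 + 0.042000 = 0.286900
Configurations with minor quake contribute 0.042000, so
  P(minor quake | ¬spike, nearby quarry blast) = 0.042000 / 0.286900 ≈ 0.146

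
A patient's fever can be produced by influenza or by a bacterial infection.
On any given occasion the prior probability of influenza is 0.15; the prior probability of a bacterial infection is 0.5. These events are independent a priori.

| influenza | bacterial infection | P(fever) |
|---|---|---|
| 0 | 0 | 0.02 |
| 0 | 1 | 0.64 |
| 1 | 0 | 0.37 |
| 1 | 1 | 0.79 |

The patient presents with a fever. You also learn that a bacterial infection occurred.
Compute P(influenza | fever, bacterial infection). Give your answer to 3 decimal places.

Weight on influenza=true, given the evidence: 0.79*0.15 = 0.118500
Denominator P(fever | bacterial infection): 0.64*0.85 + 0.79*0.15 = 0.662500
P(influenza | fever, bacterial infection) = 0.118500/0.662500 ≈ 0.179

P(influenza | fever, bacterial infection) ≈ 0.179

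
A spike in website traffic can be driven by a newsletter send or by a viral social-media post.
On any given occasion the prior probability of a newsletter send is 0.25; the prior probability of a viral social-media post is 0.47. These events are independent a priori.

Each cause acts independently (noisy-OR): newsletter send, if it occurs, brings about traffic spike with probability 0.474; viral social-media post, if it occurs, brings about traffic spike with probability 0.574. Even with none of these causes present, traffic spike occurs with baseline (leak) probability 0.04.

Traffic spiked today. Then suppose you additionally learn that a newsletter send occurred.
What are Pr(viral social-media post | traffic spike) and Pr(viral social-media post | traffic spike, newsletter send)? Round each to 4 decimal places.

Under noisy-OR, P(traffic spike | causes) = 1 − (1−0.04)·∏(1−qᵢ) over the active causes.
For the numerator, keep only viral social-media post=true terms: 0.208342 + 0.092224 = 0.300566
The normalizing constant is 0.04*0.75*0.53 + 0.59104*0.75*0.47 + 0.49504*0.25*0.53 + 0.784887*0.25*0.47 = 0.382059
Posterior = 0.300566 / 0.382059 ≈ 0.7867

With the extra evidence:
P(traffic spike | newsletter send) = 0.49504×0.53 + 0.784887×0.47 = 0.262371 + 0.368897 = 0.631268
The viral social-media post-present share is 0.784887×0.47 = 0.368897.
Hence the posterior is 0.368897/0.631268 ≈ 0.5844.
— newsletter send explains away the evidence for viral social-media post.

Pr(viral social-media post | traffic spike) ≈ 0.7867; Pr(viral social-media post | traffic spike, newsletter send) ≈ 0.5844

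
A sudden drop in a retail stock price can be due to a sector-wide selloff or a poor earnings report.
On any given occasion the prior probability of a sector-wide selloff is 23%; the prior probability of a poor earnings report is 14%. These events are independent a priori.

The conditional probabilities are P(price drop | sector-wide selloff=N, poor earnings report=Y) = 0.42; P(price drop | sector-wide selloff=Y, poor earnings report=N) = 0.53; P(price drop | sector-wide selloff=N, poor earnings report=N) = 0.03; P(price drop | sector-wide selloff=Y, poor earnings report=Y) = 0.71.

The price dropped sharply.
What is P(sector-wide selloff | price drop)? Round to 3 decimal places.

P(price drop) = 0.03·0.77·0.86 + 0.42·0.77·0.14 + 0.53·0.23·0.86 + 0.71·0.23·0.14 = 0.019866 + 0.045276 + 0.104834 + 0.022862 = 0.192838
The sector-wide selloff-present share is 0.104834 + 0.022862 = 0.127696.
So P(sector-wide selloff | price drop) = 0.127696/0.192838 ≈ 0.662.

P(sector-wide selloff | price drop) ≈ 0.662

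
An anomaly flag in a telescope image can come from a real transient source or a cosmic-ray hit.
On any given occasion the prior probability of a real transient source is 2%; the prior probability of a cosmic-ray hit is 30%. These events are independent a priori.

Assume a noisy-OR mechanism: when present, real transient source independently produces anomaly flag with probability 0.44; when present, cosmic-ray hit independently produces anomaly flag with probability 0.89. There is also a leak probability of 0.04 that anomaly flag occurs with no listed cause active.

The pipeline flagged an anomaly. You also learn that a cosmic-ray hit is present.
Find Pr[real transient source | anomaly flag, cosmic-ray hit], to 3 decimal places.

Under noisy-OR, P(anomaly flag | causes) = 1 − (1−0.04)·∏(1−qᵢ) over the active causes.
Enumerate both values of real transient source and weight by the priors:
  P(anomaly flag | cosmic-ray hit) = 0.8944·0.98 + 0.940864·0.02
        = 0.876512 + 0.018817 = 0.895329
Configurations with real transient source contribute 0.018817, so
  P(real transient source | anomaly flag, cosmic-ray hit) = 0.018817 / 0.895329 ≈ 0.021

Pr[real transient source | anomaly flag, cosmic-ray hit] ≈ 0.021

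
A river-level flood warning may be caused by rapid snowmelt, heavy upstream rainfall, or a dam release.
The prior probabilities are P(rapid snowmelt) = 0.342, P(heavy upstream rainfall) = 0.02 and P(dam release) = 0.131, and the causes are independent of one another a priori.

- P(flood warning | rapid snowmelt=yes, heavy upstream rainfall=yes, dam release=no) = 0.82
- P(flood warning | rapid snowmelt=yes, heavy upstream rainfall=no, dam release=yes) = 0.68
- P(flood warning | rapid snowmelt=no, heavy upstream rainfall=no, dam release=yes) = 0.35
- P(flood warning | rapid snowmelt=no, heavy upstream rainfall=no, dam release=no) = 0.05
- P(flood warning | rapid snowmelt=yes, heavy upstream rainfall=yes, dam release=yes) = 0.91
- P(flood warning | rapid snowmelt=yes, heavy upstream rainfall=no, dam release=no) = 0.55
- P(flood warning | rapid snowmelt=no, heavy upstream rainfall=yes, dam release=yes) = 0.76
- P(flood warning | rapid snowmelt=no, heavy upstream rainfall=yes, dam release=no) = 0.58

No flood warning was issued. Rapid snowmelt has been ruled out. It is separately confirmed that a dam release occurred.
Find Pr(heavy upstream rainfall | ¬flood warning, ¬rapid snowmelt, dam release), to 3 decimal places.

P(¬flood warning | ¬rapid snowmelt, dam release) = 0.65×0.98 + 0.24×0.02 = 0.637000 + 0.004800 = 0.641800
Of this, 0.004800 comes from 0.24×0.02 (the heavy upstream rainfall=true cases).
So P(heavy upstream rainfall | ¬flood warning, ¬rapid snowmelt, dam release) = 0.004800/0.641800 ≈ 0.007.

Pr(heavy upstream rainfall | ¬flood warning, ¬rapid snowmelt, dam release) ≈ 0.007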